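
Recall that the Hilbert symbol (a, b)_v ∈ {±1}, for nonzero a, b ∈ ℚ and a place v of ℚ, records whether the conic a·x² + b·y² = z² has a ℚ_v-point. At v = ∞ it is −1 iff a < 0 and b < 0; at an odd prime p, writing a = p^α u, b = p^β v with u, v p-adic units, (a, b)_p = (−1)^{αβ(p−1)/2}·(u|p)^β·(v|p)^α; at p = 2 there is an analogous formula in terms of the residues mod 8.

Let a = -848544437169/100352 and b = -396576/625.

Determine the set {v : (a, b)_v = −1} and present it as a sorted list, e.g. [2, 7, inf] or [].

[2, 11, 17, inf]

(a, b) ≡ (-428978, -34) mod (ℚ^×)²; places V = {2, 3, 5, 7, 11, 13, 17, 31, 37, ∞}.
(a,b)_5: α=0, u≡3; β=-4, v≡4 (mod 5); (3|5)=-1, (4|5)=+1; sign (−1)^0·-1^-4·+1^0 = +1.
(a,b)_31: α=1, u≡1; β=0, v≡20 (mod 31); (1|31)=+1, (20|31)=+1; sign (−1)^0·+1^0·+1^1 = +1.
(a,b)_∞: sgn(-428978)=−, sgn(-34)=−, so -1.
(a,b)_7: α=-2, u≡3; β=0, v≡1 (mod 7); (3|7)=-1, (1|7)=+1; sign (−1)^0·-1^0·+1^-2 = +1.
(a,b)_3: α=4, u≡1; β=6, v≡2 (mod 3); (1|3)=+1, (2|3)=-1; sign (−1)^0·+1^6·-1^4 = +1.
(a,b)_11: α=1, u≡6; β=0, v≡2 (mod 11); (6|11)=-1, (2|11)=-1; sign (−1)^0·-1^0·-1^1 = -1.
(a,b)_17: α=3, u≡5; β=1, v≡1 (mod 17); (5|17)=-1, (1|17)=+1; sign (−1)^0·-1^1·+1^3 = -1.
(a,b)_2: α=-11, β=5; u≡7, v≡7 (mod 8); ε(u)ε(v)=1·1, αω(v)=-11·0, βω(u)=5·0; sum ≡ 1  ⇒  -1.
(a,b)_37: α=1, u≡29; β=0, v≡21 (mod 37); (29|37)=-1, (21|37)=+1; sign (−1)^0·-1^0·+1^1 = +1.
(a,b)_13: α=2, u≡12; β=0, v≡2 (mod 13); (12|13)=+1, (2|13)=-1; sign (−1)^0·+1^0·-1^2 = +1.
|Ram(-428978, -34)| = 4, even; anisotropic at {2, 11, 17, ∞}.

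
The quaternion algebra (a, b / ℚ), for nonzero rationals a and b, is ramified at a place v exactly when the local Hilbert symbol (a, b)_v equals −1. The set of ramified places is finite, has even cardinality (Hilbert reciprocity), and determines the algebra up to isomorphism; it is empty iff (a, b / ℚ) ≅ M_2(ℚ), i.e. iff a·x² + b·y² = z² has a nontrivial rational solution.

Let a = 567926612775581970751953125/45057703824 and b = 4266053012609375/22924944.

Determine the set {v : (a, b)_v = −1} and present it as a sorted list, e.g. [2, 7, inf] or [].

(a, b) ≡ (32045, 23) mod (ℚ^×)²; places V = {2, 3, 5, 7, 13, 17, 19, 23, 29, ∞}.
(a,b)_2: α=-4, β=-4; u≡5, v≡7 (mod 8); ε(u)ε(v)=0·1, αω(v)=-4·0, βω(u)=-4·1; sum ≡ 0  ⇒  +1.
(a,b)_29: α=3, u≡17; β=2, v≡9 (mod 29); (17|29)=-1, (9|29)=+1; sign (−1)^0·-1^2·+1^3 = +1.
(a,b)_17: α=7, u≡8; β=4, v≡3 (mod 17); (8|17)=+1, (3|17)=-1; sign (−1)^0·+1^4·-1^7 = -1.
(a,b)_∞: sgn(32045)=+, sgn(23)=+, so +1.
(a,b)_19: α=-4, u≡17; β=-2, v≡7 (mod 19); (17|19)=+1, (7|19)=+1; sign (−1)^0·+1^-2·+1^-4 = +1.
(a,b)_3: α=-2, u≡2; β=-4, v≡2 (mod 3); (2|3)=-1, (2|3)=-1; sign (−1)^0·-1^-4·-1^-2 = +1.
(a,b)_5: α=11, u≡4; β=6, v≡3 (mod 5); (4|5)=+1, (3|5)=-1; sign (−1)^0·+1^6·-1^11 = -1.
(a,b)_7: α=-4, u≡6; β=-2, v≡2 (mod 7); (6|7)=-1, (2|7)=+1; sign (−1)^0·-1^-2·+1^-4 = +1.
(a,b)_13: α=3, u≡5; β=2, v≡3 (mod 13); (5|13)=-1, (3|13)=+1; sign (−1)^0·-1^2·+1^3 = +1.
(a,b)_23: α=2, u≡2; β=1, v≡2 (mod 23); (2|23)=+1, (2|23)=+1; sign (−1)^0·+1^1·+1^2 = +1.
|Ram(32045, 23)| = 2, even; anisotropic at {5, 17}.

[5, 17]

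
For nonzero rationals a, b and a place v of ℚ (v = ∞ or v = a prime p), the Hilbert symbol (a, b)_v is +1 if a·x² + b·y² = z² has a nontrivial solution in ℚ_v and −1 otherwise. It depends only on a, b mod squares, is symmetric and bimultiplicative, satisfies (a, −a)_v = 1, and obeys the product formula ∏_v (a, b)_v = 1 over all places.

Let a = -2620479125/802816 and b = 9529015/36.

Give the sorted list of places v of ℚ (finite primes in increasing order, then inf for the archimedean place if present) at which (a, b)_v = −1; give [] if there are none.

Mod squares: a ≡ -104819165, b ≡ 9529015. Check v ∈ {∞, 2, 3, 5, 7, 11, 23, 41, 43, 47}.
v=3: a=3^0·(≡1), b=3^-2·(≡1) mod 3; (1|3)=+1, (1|3)=+1; (−1)^{0·-2·1}·(+1)^-2·(+1)^0 = +1.
v=41: a=41^1·(≡9), b=41^1·(≡11) mod 41; (9|41)=+1, (11|41)=-1; (−1)^{1·1·20}·(+1)^1·(-1)^1 = -1.
v=∞: -104819165 < 0 and 9529015 > 0  ⇒  (a,b)_∞ = +1.
v=11: a=11^1·(≡10), b=11^0·(≡4) mod 11; (10|11)=-1, (4|11)=+1; (−1)^{1·0·5}·(-1)^0·(+1)^1 = +1.
v=7: a=7^-2·(≡4), b=7^0·(≡6) mod 7; (4|7)=+1, (6|7)=-1; (−1)^{-2·0·3}·(+1)^0·(-1)^-2 = +1.
v=43: a=43^1·(≡41), b=43^1·(≡27) mod 43; (41|43)=+1, (27|43)=-1; (−1)^{1·1·21}·(+1)^1·(-1)^1 = +1.
v=23: a=23^1·(≡6), b=23^1·(≡4) mod 23; (6|23)=+1, (4|23)=+1; (−1)^{1·1·11}·(+1)^1·(+1)^1 = -1.
v=5: a=5^3·(≡2), b=5^1·(≡3) mod 5; (2|5)=-1, (3|5)=-1; (−1)^{3·1·2}·(-1)^1·(-1)^3 = +1.
v=2: v_2(a)=-14, v_2(b)=-2; units ≡ 3, 7 (mod 8); ε·ε+αω+βω = 1·1+-14·0+-2·1 ≡ 1  ⇒  (a,b)_2 = -1.
v=47: a=47^1·(≡16), b=47^1·(≡14) mod 47; (16|47)=+1, (14|47)=+1; (−1)^{1·1·23}·(+1)^1·(+1)^1 = -1.
|Ram(-104819165, 9529015)| = 4, even; anisotropic at {2, 23, 41, 47}.

[2, 23, 41, 47]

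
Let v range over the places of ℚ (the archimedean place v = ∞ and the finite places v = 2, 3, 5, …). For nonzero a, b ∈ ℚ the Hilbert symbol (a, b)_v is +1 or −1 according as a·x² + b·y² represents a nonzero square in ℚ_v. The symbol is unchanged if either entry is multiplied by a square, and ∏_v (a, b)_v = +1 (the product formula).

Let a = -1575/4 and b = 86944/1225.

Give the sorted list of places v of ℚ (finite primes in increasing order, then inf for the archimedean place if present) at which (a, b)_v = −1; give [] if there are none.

[13, 19]

(a, b) ≡ (-7, 5434) mod (ℚ^×)²; places V = {2, 3, 5, 7, 11, 13, 19, ∞}.
(a,b)_11: α=0, u≡5; β=1, v≡7 (mod 11); (5|11)=+1, (7|11)=-1; sign (−1)^0·+1^1·-1^0 = +1.
(a,b)_3: α=2, u≡2; β=0, v≡1 (mod 3); (2|3)=-1, (1|3)=+1; sign (−1)^0·-1^0·+1^2 = +1.
(a,b)_13: α=0, u≡6; β=1, v≡2 (mod 13); (6|13)=-1, (2|13)=-1; sign (−1)^0·-1^1·-1^0 = -1.
(a,b)_7: α=1, u≡5; β=-2, v≡1 (mod 7); (5|7)=-1, (1|7)=+1; sign (−1)^0·-1^-2·+1^1 = +1.
(a,b)_19: α=0, u≡10; β=1, v≡6 (mod 19); (10|19)=-1, (6|19)=+1; sign (−1)^0·-1^1·+1^0 = -1.
(a,b)_∞: sgn(-7)=−, sgn(5434)=+, so +1.
(a,b)_5: α=2, u≡3; β=-2, v≡1 (mod 5); (3|5)=-1, (1|5)=+1; sign (−1)^0·-1^-2·+1^2 = +1.
(a,b)_2: α=-2, β=5; u≡1, v≡5 (mod 8); ε(u)ε(v)=0·0, αω(v)=-2·1, βω(u)=5·0; sum ≡ 0  ⇒  +1.
Ram(-7, 5434) = {13, 19}; no ℚ_13-point on the conic.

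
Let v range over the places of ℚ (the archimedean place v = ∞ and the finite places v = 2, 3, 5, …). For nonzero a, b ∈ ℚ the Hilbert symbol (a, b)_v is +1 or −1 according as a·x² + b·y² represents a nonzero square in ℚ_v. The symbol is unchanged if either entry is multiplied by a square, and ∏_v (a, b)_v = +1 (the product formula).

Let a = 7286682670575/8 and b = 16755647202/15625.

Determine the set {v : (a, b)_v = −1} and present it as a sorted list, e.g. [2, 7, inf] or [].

[3, 11, 37, 41]

Mod squares: a ≡ 693144606, b ≡ 715778. Check v ∈ {∞, 2, 3, 5, 7, 11, 17, 23, 29, 37, 41, 43}.
v=3: a=3^1·(≡1), b=3^4·(≡2) mod 3; (1|3)=+1, (2|3)=-1; (−1)^{1·4·1}·(+1)^4·(-1)^1 = -1.
v=11: a=11^1·(≡5), b=11^0·(≡6) mod 11; (5|11)=+1, (6|11)=-1; (−1)^{1·0·5}·(+1)^0·(-1)^1 = -1.
v=17: a=17^0·(≡8), b=17^2·(≡14) mod 17; (8|17)=+1, (14|17)=-1; (−1)^{0·2·8}·(+1)^2·(-1)^0 = +1.
v=41: a=41^1·(≡28), b=41^1·(≡4) mod 41; (28|41)=-1, (4|41)=+1; (−1)^{1·1·20}·(-1)^1·(+1)^1 = -1.
v=23: a=23^1·(≡4), b=23^0·(≡6) mod 23; (4|23)=+1, (6|23)=+1; (−1)^{1·0·11}·(+1)^0·(+1)^1 = +1.
v=43: a=43^1·(≡14), b=43^1·(≡8) mod 43; (14|43)=+1, (8|43)=-1; (−1)^{1·1·21}·(+1)^1·(-1)^1 = +1.
v=37: a=37^1·(≡2), b=37^0·(≡6) mod 37; (2|37)=-1, (6|37)=-1; (−1)^{1·0·18}·(-1)^0·(-1)^1 = -1.
v=7: a=7^1·(≡4), b=7^1·(≡5) mod 7; (4|7)=+1, (5|7)=-1; (−1)^{1·1·3}·(+1)^1·(-1)^1 = +1.
v=29: a=29^2·(≡28), b=29^1·(≡26) mod 29; (28|29)=+1, (26|29)=-1; (−1)^{2·1·14}·(+1)^1·(-1)^2 = +1.
v=2: v_2(a)=-3, v_2(b)=1; units ≡ 7, 1 (mod 8); ε·ε+αω+βω = 1·0+-3·0+1·0 ≡ 0  ⇒  (a,b)_2 = +1.
v=5: a=5^2·(≡1), b=5^-6·(≡2) mod 5; (1|5)=+1, (2|5)=-1; (−1)^{2·-6·2}·(+1)^-6·(-1)^2 = +1.
v=∞: 693144606 > 0 and 715778 > 0  ⇒  (a,b)_∞ = +1.
|Ram(693144606, 715778)| = 4, even; anisotropic at {3, 11, 37, 41}.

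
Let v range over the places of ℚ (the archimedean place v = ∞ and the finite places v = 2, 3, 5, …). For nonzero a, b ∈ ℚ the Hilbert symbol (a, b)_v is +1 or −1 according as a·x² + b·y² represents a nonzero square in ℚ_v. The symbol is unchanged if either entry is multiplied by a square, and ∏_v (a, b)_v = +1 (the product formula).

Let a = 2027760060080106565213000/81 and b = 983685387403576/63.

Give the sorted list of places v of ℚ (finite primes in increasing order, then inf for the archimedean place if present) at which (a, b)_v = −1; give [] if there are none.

Mod squares: a ≡ 639730, b ≡ 322. Check v ∈ {∞, 2, 3, 5, 7, 11, 13, 19, 23, 37}.
v=23: a=23^2·(≡18), b=23^3·(≡17) mod 23; (18|23)=+1, (17|23)=-1; (−1)^{2·3·11}·(+1)^3·(-1)^2 = +1.
v=7: a=7^3·(≡3), b=7^-1·(≡2) mod 7; (3|7)=-1, (2|7)=+1; (−1)^{3·-1·3}·(-1)^-1·(+1)^3 = +1.
v=∞: 639730 > 0 and 322 > 0  ⇒  (a,b)_∞ = +1.
v=2: v_2(a)=3, v_2(b)=3; units ≡ 1, 1 (mod 8); ε·ε+αω+βω = 0·0+3·0+3·0 ≡ 0  ⇒  (a,b)_2 = +1.
v=3: a=3^-4·(≡1), b=3^-2·(≡1) mod 3; (1|3)=+1, (1|3)=+1; (−1)^{-4·-2·1}·(+1)^-2·(+1)^-4 = +1.
v=37: a=37^3·(≡12), b=37^2·(≡34) mod 37; (12|37)=+1, (34|37)=+1; (−1)^{3·2·18}·(+1)^2·(+1)^3 = +1.
v=5: a=5^3·(≡4), b=5^0·(≡2) mod 5; (4|5)=+1, (2|5)=-1; (−1)^{3·0·2}·(+1)^0·(-1)^3 = -1.
v=11: a=11^4·(≡4), b=11^2·(≡4) mod 11; (4|11)=+1, (4|11)=+1; (−1)^{4·2·5}·(+1)^2·(+1)^4 = +1.
v=13: a=13^3·(≡7), b=13^2·(≡3) mod 13; (7|13)=-1, (3|13)=+1; (−1)^{3·2·6}·(-1)^2·(+1)^3 = +1.
v=19: a=19^3·(≡8), b=19^2·(≡15) mod 19; (8|19)=-1, (15|19)=-1; (−1)^{3·2·9}·(-1)^2·(-1)^3 = -1.
(639730, 322 / ℚ) ramifies at {5, 19}: a division algebra.

[5, 19]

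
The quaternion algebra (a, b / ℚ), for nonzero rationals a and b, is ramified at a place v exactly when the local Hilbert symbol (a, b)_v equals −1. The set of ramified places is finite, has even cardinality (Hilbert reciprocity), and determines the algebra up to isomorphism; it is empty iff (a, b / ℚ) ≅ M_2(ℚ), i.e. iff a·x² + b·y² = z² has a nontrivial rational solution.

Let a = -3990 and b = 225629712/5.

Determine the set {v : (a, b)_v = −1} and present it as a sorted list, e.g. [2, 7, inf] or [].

[2, 3, 7, 17]

Mod squares: a ≡ -3990, b ≡ 17765. Check v ∈ {∞, 2, 3, 5, 7, 11, 17, 19}.
v=7: a=7^1·(≡4), b=7^2·(≡5) mod 7; (4|7)=+1, (5|7)=-1; (−1)^{1·2·3}·(+1)^2·(-1)^1 = -1.
v=11: a=11^0·(≡3), b=11^1·(≡3) mod 11; (3|11)=+1, (3|11)=+1; (−1)^{0·1·5}·(+1)^1·(+1)^0 = +1.
v=3: a=3^1·(≡2), b=3^4·(≡2) mod 3; (2|3)=-1, (2|3)=-1; (−1)^{1·4·1}·(-1)^4·(-1)^1 = -1.
v=17: a=17^0·(≡5), b=17^1·(≡9) mod 17; (5|17)=-1, (9|17)=+1; (−1)^{0·1·8}·(-1)^1·(+1)^0 = -1.
v=∞: -3990 < 0 and 17765 > 0  ⇒  (a,b)_∞ = +1.
v=5: a=5^1·(≡2), b=5^-1·(≡2) mod 5; (2|5)=-1, (2|5)=-1; (−1)^{1·-1·2}·(-1)^-1·(-1)^1 = +1.
v=2: v_2(a)=1, v_2(b)=4; units ≡ 5, 5 (mod 8); ε·ε+αω+βω = 0·0+1·1+4·1 ≡ 1  ⇒  (a,b)_2 = -1.
v=19: a=19^1·(≡18), b=19^1·(≡4) mod 19; (18|19)=-1, (4|19)=+1; (−1)^{1·1·9}·(-1)^1·(+1)^1 = +1.
Ram(-3990, 17765) = {2, 3, 7, 17}; no ℚ_2-point on the conic.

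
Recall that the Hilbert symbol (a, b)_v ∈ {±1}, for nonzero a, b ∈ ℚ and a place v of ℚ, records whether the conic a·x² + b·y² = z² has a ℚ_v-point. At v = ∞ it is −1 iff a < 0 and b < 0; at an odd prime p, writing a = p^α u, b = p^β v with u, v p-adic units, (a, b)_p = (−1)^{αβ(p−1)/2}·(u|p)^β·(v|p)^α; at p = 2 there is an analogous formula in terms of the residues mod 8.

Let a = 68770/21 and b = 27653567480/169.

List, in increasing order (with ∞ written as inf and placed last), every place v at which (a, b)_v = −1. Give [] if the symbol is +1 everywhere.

[2, 3, 7, 13, 17, 19]

(a, b) ≡ (2730, 3230) mod (ℚ^×)²; places V = {2, 3, 5, 7, 11, 13, 17, 19, 23, ∞}.
(a,b)_3: α=-1, u≡1; β=0, v≡2 (mod 3); (1|3)=+1, (2|3)=-1; sign (−1)^0·+1^0·-1^-1 = -1.
(a,b)_17: α=0, u≡14; β=1, v≡5 (mod 17); (14|17)=-1, (5|17)=-1; sign (−1)^0·-1^1·-1^0 = -1.
(a,b)_19: α=0, u≡14; β=3, v≡2 (mod 19); (14|19)=-1, (2|19)=-1; sign (−1)^0·-1^3·-1^0 = -1.
(a,b)_2: α=1, β=3; u≡5, v≡7 (mod 8); ε(u)ε(v)=0·1, αω(v)=1·0, βω(u)=3·1; sum ≡ 1  ⇒  -1.
(a,b)_11: α=0, u≡2; β=2, v≡7 (mod 11); (2|11)=-1, (7|11)=-1; sign (−1)^0·-1^2·-1^0 = +1.
(a,b)_7: α=-1, u≡3; β=2, v≡5 (mod 7); (3|7)=-1, (5|7)=-1; sign (−1)^0·-1^2·-1^-1 = -1.
(a,b)_23: α=2, u≡4; β=0, v≡14 (mod 23); (4|23)=+1, (14|23)=-1; sign (−1)^0·+1^0·-1^2 = +1.
(a,b)_13: α=1, u≡8; β=-2, v≡6 (mod 13); (8|13)=-1, (6|13)=-1; sign (−1)^0·-1^-2·-1^1 = -1.
(a,b)_5: α=1, u≡4; β=1, v≡4 (mod 5); (4|5)=+1, (4|5)=+1; sign (−1)^0·+1^1·+1^1 = +1.
(a,b)_∞: sgn(2730)=+, sgn(3230)=+, so +1.
|Ram(2730, 3230)| = 6, even; anisotropic at {2, 3, 7, 13, 17, 19}.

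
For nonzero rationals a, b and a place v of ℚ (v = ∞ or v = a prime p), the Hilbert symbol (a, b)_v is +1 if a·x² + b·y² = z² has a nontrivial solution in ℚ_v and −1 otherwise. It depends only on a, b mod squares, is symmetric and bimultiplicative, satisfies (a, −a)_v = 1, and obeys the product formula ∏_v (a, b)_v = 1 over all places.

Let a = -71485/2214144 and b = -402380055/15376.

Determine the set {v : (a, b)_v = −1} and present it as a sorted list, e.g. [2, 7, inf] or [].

(a, b) ≡ (-85, -41055) mod (ℚ^×)²; places V = {2, 3, 5, 7, 11, 17, 23, 29, 31, ∞}.
(a,b)_7: α=0, u≡3; β=1, v≡2 (mod 7); (3|7)=-1, (2|7)=+1; sign (−1)^0·-1^1·+1^0 = -1.
(a,b)_23: α=0, u≡15; β=1, v≡8 (mod 23); (15|23)=-1, (8|23)=+1; sign (−1)^0·-1^1·+1^0 = -1.
(a,b)_31: α=-2, u≡28; β=-2, v≡14 (mod 31); (28|31)=+1, (14|31)=+1; sign (−1)^0·+1^-2·+1^-2 = +1.
(a,b)_3: α=-2, u≡2; β=5, v≡1 (mod 3); (2|3)=-1, (1|3)=+1; sign (−1)^0·-1^5·+1^-2 = -1.
(a,b)_29: α=2, u≡19; β=0, v≡13 (mod 29); (19|29)=-1, (13|29)=+1; sign (−1)^0·-1^0·+1^2 = +1.
(a,b)_2: α=-8, β=-4; u≡3, v≡1 (mod 8); ε(u)ε(v)=1·0, αω(v)=-8·0, βω(u)=-4·1; sum ≡ 0  ⇒  +1.
(a,b)_17: α=1, u≡10; β=1, v≡1 (mod 17); (10|17)=-1, (1|17)=+1; sign (−1)^0·-1^1·+1^1 = -1.
(a,b)_∞: sgn(-85)=−, sgn(-41055)=−, so -1.
(a,b)_5: α=1, u≡2; β=1, v≡4 (mod 5); (2|5)=-1, (4|5)=+1; sign (−1)^0·-1^1·+1^1 = -1.
(a,b)_11: α=0, u≡9; β=2, v≡6 (mod 11); (9|11)=+1, (6|11)=-1; sign (−1)^0·+1^2·-1^0 = +1.
Ram(-85, -41055) = {3, 5, 7, 17, 23, ∞}; no ℚ_3-point on the conic.

[3, 5, 7, 17, 23, inf]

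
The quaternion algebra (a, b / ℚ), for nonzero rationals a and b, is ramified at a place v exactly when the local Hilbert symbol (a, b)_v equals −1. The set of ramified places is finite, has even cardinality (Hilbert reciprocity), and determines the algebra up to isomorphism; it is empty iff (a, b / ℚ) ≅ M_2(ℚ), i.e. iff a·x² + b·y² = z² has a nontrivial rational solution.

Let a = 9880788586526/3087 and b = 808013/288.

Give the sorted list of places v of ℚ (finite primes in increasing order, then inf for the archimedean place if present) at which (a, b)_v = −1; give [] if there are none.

[2, 7]

Mod squares: a ≡ 3458, b ≡ 874. Check v ∈ {∞, 2, 3, 7, 11, 13, 19, 23, 43}.
v=13: a=13^3·(≡8), b=13^0·(≡12) mod 13; (8|13)=-1, (12|13)=+1; (−1)^{3·0·6}·(-1)^0·(+1)^3 = +1.
v=23: a=23^2·(≡12), b=23^1·(≡20) mod 23; (12|23)=+1, (20|23)=-1; (−1)^{2·1·11}·(+1)^1·(-1)^2 = +1.
v=7: a=7^-3·(≡2), b=7^0·(≡3) mod 7; (2|7)=+1, (3|7)=-1; (−1)^{-3·0·3}·(+1)^0·(-1)^-3 = -1.
v=43: a=43^2·(≡3), b=43^2·(≡16) mod 43; (3|43)=-1, (16|43)=+1; (−1)^{2·2·21}·(-1)^2·(+1)^2 = +1.
v=3: a=3^-2·(≡2), b=3^-2·(≡1) mod 3; (2|3)=-1, (1|3)=+1; (−1)^{-2·-2·1}·(-1)^-2·(+1)^-2 = +1.
v=2: v_2(a)=1, v_2(b)=-5; units ≡ 1, 5 (mod 8); ε·ε+αω+βω = 0·0+1·1+-5·0 ≡ 1  ⇒  (a,b)_2 = -1.
v=19: a=19^1·(≡6), b=19^1·(≡8) mod 19; (6|19)=+1, (8|19)=-1; (−1)^{1·1·9}·(+1)^1·(-1)^1 = +1.
v=∞: 3458 > 0 and 874 > 0  ⇒  (a,b)_∞ = +1.
v=11: a=11^2·(≡1), b=11^0·(≡4) mod 11; (1|11)=+1, (4|11)=+1; (−1)^{2·0·5}·(+1)^0·(+1)^2 = +1.
Ram(3458, 874) = {2, 7}; no ℚ_2-point on the conic.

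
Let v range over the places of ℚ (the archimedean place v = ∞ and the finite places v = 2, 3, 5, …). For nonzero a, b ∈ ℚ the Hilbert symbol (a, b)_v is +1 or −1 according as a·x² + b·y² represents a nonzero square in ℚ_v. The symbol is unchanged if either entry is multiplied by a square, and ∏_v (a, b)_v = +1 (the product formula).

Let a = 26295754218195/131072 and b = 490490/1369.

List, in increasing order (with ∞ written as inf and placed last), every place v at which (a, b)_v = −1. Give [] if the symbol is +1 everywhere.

Mod squares: a ≡ 2310, b ≡ 10010. Check v ∈ {∞, 2, 3, 5, 7, 11, 13, 29, 37, 43}.
v=43: a=43^2·(≡9), b=43^0·(≡20) mod 43; (9|43)=+1, (20|43)=-1; (−1)^{2·0·21}·(+1)^0·(-1)^2 = +1.
v=3: a=3^1·(≡2), b=3^0·(≡2) mod 3; (2|3)=-1, (2|3)=-1; (−1)^{1·0·1}·(-1)^0·(-1)^1 = -1.
v=2: v_2(a)=-17, v_2(b)=1; units ≡ 3, 5 (mod 8); ε·ε+αω+βω = 1·0+-17·1+1·1 ≡ 0  ⇒  (a,b)_2 = +1.
v=29: a=29^2·(≡3), b=29^0·(≡7) mod 29; (3|29)=-1, (7|29)=+1; (−1)^{2·0·14}·(-1)^0·(+1)^2 = +1.
v=11: a=11^5·(≡9), b=11^1·(≡8) mod 11; (9|11)=+1, (8|11)=-1; (−1)^{5·1·5}·(+1)^1·(-1)^5 = +1.
v=7: a=7^1·(≡4), b=7^3·(≡4) mod 7; (4|7)=+1, (4|7)=+1; (−1)^{1·3·3}·(+1)^3·(+1)^1 = -1.
v=∞: 2310 > 0 and 10010 > 0  ⇒  (a,b)_∞ = +1.
v=13: a=13^0·(≡12), b=13^1·(≡1) mod 13; (12|13)=+1, (1|13)=+1; (−1)^{0·1·6}·(+1)^1·(+1)^0 = +1.
v=5: a=5^1·(≡2), b=5^1·(≡2) mod 5; (2|5)=-1, (2|5)=-1; (−1)^{1·1·2}·(-1)^1·(-1)^1 = +1.
v=37: a=37^0·(≡21), b=37^-2·(≡18) mod 37; (21|37)=+1, (18|37)=-1; (−1)^{0·-2·18}·(+1)^-2·(-1)^0 = +1.
Ram(2310, 10010) = {3, 7}; no ℚ_3-point on the conic.

[3, 7]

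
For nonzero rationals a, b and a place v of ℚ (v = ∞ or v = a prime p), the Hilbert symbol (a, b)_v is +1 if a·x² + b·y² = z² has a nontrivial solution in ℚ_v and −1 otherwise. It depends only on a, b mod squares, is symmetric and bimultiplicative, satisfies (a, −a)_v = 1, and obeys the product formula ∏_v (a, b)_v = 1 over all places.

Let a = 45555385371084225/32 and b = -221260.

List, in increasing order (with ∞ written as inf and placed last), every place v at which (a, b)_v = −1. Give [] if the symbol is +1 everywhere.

[2, 5, 13, 23]

(a, b) ≡ (1378, -55315) mod (ℚ^×)²; places V = {2, 3, 5, 7, 13, 23, 37, 53, ∞}.
(a,b)_3: α=2, u≡1; β=0, v≡2 (mod 3); (1|3)=+1, (2|3)=-1; sign (−1)^0·+1^0·-1^2 = +1.
(a,b)_13: α=3, u≡8; β=1, v≡10 (mod 13); (8|13)=-1, (10|13)=+1; sign (−1)^0·-1^1·+1^3 = -1.
(a,b)_37: α=2, u≡1; β=1, v≡14 (mod 37); (1|37)=+1, (14|37)=-1; sign (−1)^0·+1^1·-1^2 = +1.
(a,b)_∞: sgn(1378)=+, sgn(-55315)=−, so +1.
(a,b)_5: α=2, u≡2; β=1, v≡3 (mod 5); (2|5)=-1, (3|5)=-1; sign (−1)^0·-1^1·-1^2 = -1.
(a,b)_23: α=2, u≡20; β=1, v≡17 (mod 23); (20|23)=-1, (17|23)=-1; sign (−1)^0·-1^1·-1^2 = -1.
(a,b)_2: α=-5, β=2; u≡1, v≡5 (mod 8); ε(u)ε(v)=0·0, αω(v)=-5·1, βω(u)=2·0; sum ≡ 1  ⇒  -1.
(a,b)_53: α=1, u≡26; β=0, v≡15 (mod 53); (26|53)=-1, (15|53)=+1; sign (−1)^0·-1^0·+1^1 = +1.
(a,b)_7: α=4, u≡5; β=0, v≡3 (mod 7); (5|7)=-1, (3|7)=-1; sign (−1)^0·-1^0·-1^4 = +1.
|Ram(1378, -55315)| = 4, even; anisotropic at {2, 5, 13, 23}.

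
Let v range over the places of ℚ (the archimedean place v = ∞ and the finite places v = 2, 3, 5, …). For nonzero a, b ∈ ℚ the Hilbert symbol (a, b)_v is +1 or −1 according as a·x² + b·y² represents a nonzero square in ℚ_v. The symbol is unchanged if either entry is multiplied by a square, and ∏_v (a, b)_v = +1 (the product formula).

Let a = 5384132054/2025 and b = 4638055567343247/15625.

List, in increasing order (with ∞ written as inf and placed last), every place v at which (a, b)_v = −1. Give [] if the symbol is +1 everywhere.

[2, 23, 29, 41]

Mod squares: a ≡ 1334, b ≡ 287. Check v ∈ {∞, 2, 3, 5, 7, 23, 29, 41}.
v=3: a=3^-4·(≡2), b=3^2·(≡2) mod 3; (2|3)=-1, (2|3)=-1; (−1)^{-4·2·1}·(-1)^2·(-1)^-4 = +1.
v=7: a=7^4·(≡2), b=7^5·(≡6) mod 7; (2|7)=+1, (6|7)=-1; (−1)^{4·5·3}·(+1)^5·(-1)^4 = +1.
v=29: a=29^1·(≡26), b=29^2·(≡15) mod 29; (26|29)=-1, (15|29)=-1; (−1)^{1·2·14}·(-1)^2·(-1)^1 = -1.
v=∞: 1334 > 0 and 287 > 0  ⇒  (a,b)_∞ = +1.
v=5: a=5^-2·(≡4), b=5^-6·(≡2) mod 5; (4|5)=+1, (2|5)=-1; (−1)^{-2·-6·2}·(+1)^-6·(-1)^-2 = +1.
v=41: a=41^2·(≡6), b=41^3·(≡34) mod 41; (6|41)=-1, (34|41)=-1; (−1)^{2·3·20}·(-1)^3·(-1)^2 = -1.
v=23: a=23^1·(≡9), b=23^2·(≡15) mod 23; (9|23)=+1, (15|23)=-1; (−1)^{1·2·11}·(+1)^2·(-1)^1 = -1.
v=2: v_2(a)=1, v_2(b)=0; units ≡ 3, 7 (mod 8); ε·ε+αω+βω = 1·1+1·0+0·1 ≡ 1  ⇒  (a,b)_2 = -1.
Ram(1334, 287) = {2, 23, 29, 41}; no ℚ_2-point on the conic.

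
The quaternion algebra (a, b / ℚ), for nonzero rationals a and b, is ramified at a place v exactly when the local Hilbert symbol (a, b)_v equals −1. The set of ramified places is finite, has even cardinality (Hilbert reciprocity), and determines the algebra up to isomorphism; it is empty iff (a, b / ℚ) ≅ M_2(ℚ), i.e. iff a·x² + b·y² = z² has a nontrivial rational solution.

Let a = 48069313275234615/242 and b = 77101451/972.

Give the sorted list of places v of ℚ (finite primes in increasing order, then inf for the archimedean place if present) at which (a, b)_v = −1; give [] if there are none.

[5, 23]

Mod squares: a ≡ 30, b ≡ 2553. Check v ∈ {∞, 2, 3, 5, 7, 11, 13, 17, 23, 37, 43}.
v=∞: 30 > 0 and 2553 > 0  ⇒  (a,b)_∞ = +1.
v=3: a=3^1·(≡1), b=3^-5·(≡2) mod 3; (1|3)=+1, (2|3)=-1; (−1)^{1·-5·1}·(+1)^-5·(-1)^1 = +1.
v=13: a=13^2·(≡4), b=13^0·(≡5) mod 13; (4|13)=+1, (5|13)=-1; (−1)^{2·0·6}·(+1)^0·(-1)^2 = +1.
v=7: a=7^2·(≡1), b=7^2·(≡3) mod 7; (1|7)=+1, (3|7)=-1; (−1)^{2·2·3}·(+1)^2·(-1)^2 = +1.
v=11: a=11^-2·(≡6), b=11^0·(≡5) mod 11; (6|11)=-1, (5|11)=+1; (−1)^{-2·0·5}·(-1)^0·(+1)^-2 = +1.
v=43: a=43^2·(≡2), b=43^2·(≡31) mod 43; (2|43)=-1, (31|43)=+1; (−1)^{2·2·21}·(-1)^2·(+1)^2 = +1.
v=17: a=17^2·(≡4), b=17^0·(≡14) mod 17; (4|17)=+1, (14|17)=-1; (−1)^{2·0·8}·(+1)^0·(-1)^2 = +1.
v=5: a=5^1·(≡4), b=5^0·(≡3) mod 5; (4|5)=+1, (3|5)=-1; (−1)^{1·0·2}·(+1)^0·(-1)^1 = -1.
v=2: v_2(a)=-1, v_2(b)=-2; units ≡ 7, 1 (mod 8); ε·ε+αω+βω = 1·0+-1·0+-2·0 ≡ 0  ⇒  (a,b)_2 = +1.
v=37: a=37^2·(≡12), b=37^1·(≡2) mod 37; (12|37)=+1, (2|37)=-1; (−1)^{2·1·18}·(+1)^1·(-1)^2 = +1.
v=23: a=23^2·(≡7), b=23^1·(≡17) mod 23; (7|23)=-1, (17|23)=-1; (−1)^{2·1·11}·(-1)^1·(-1)^2 = -1.
|Ram(30, 2553)| = 2, even; anisotropic at {5, 23}.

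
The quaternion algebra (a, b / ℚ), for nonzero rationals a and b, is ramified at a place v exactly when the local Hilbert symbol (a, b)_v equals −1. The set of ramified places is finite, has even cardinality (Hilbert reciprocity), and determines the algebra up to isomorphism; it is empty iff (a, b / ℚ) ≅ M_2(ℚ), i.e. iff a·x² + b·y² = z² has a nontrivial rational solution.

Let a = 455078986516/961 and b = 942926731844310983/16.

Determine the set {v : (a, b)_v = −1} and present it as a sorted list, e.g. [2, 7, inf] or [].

Mod squares: a ≡ 113769746629, b ≡ 13727. Check v ∈ {∞, 2, 7, 11, 17, 23, 31, 37, 41, 47, 53}.
v=31: a=31^-2·(≡30), b=31^0·(≡20) mod 31; (30|31)=-1, (20|31)=+1; (−1)^{-2·0·15}·(-1)^0·(+1)^-2 = +1.
v=2: v_2(a)=2, v_2(b)=-4; units ≡ 5, 7 (mod 8); ε·ε+αω+βω = 0·1+2·0+-4·1 ≡ 0  ⇒  (a,b)_2 = +1.
v=∞: 113769746629 > 0 and 13727 > 0  ⇒  (a,b)_∞ = +1.
v=17: a=17^1·(≡14), b=17^2·(≡4) mod 17; (14|17)=-1, (4|17)=+1; (−1)^{1·2·8}·(-1)^2·(+1)^1 = +1.
v=7: a=7^1·(≡5), b=7^1·(≡4) mod 7; (5|7)=-1, (4|7)=+1; (−1)^{1·1·3}·(-1)^1·(+1)^1 = +1.
v=53: a=53^1·(≡24), b=53^1·(≡28) mod 53; (24|53)=+1, (28|53)=+1; (−1)^{1·1·26}·(+1)^1·(+1)^1 = +1.
v=23: a=23^1·(≡21), b=23^2·(≡7) mod 23; (21|23)=-1, (7|23)=-1; (−1)^{1·2·11}·(-1)^2·(-1)^1 = -1.
v=47: a=47^1·(≡5), b=47^2·(≡34) mod 47; (5|47)=-1, (34|47)=+1; (−1)^{1·2·23}·(-1)^2·(+1)^1 = +1.
v=41: a=41^1·(≡29), b=41^2·(≡40) mod 41; (29|41)=-1, (40|41)=+1; (−1)^{1·2·20}·(-1)^2·(+1)^1 = +1.
v=11: a=11^1·(≡10), b=11^2·(≡2) mod 11; (10|11)=-1, (2|11)=-1; (−1)^{1·2·5}·(-1)^2·(-1)^1 = -1.
v=37: a=37^1·(≡3), b=37^1·(≡34) mod 37; (3|37)=+1, (34|37)=+1; (−1)^{1·1·18}·(+1)^1·(+1)^1 = +1.
|Ram(113769746629, 13727)| = 2, even; anisotropic at {11, 23}.

[11, 23]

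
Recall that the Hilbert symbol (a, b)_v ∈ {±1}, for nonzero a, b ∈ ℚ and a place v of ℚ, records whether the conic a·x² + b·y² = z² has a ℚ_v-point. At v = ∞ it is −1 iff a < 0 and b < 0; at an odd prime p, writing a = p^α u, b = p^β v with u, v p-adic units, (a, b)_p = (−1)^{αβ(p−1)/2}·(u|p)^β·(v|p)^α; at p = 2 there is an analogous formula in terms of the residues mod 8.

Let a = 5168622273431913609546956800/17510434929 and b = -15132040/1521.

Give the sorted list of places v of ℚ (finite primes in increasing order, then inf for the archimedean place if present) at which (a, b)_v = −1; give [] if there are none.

Mod squares: a ≡ 22, b ≡ -13090. Check v ∈ {∞, 2, 3, 5, 7, 11, 13, 17, 19, 29}.
v=29: a=29^-2·(≡28), b=29^0·(≡19) mod 29; (28|29)=+1, (19|29)=-1; (−1)^{-2·0·14}·(+1)^0·(-1)^-2 = +1.
v=7: a=7^6·(≡1), b=7^1·(≡3) mod 7; (1|7)=+1, (3|7)=-1; (−1)^{6·1·3}·(+1)^1·(-1)^6 = +1.
v=19: a=19^2·(≡10), b=19^0·(≡16) mod 19; (10|19)=-1, (16|19)=+1; (−1)^{2·0·9}·(-1)^0·(+1)^2 = +1.
v=13: a=13^-4·(≡10), b=13^-2·(≡10) mod 13; (10|13)=+1, (10|13)=+1; (−1)^{-4·-2·6}·(+1)^-2·(+1)^-4 = +1.
v=17: a=17^8·(≡11), b=17^3·(≡6) mod 17; (11|17)=-1, (6|17)=-1; (−1)^{8·3·8}·(-1)^3·(-1)^8 = -1.
v=3: a=3^-6·(≡1), b=3^-2·(≡2) mod 3; (1|3)=+1, (2|3)=-1; (−1)^{-6·-2·1}·(+1)^-2·(-1)^-6 = +1.
v=11: a=11^3·(≡2), b=11^1·(≡3) mod 11; (2|11)=-1, (3|11)=+1; (−1)^{3·1·5}·(-1)^1·(+1)^3 = +1.
v=2: v_2(a)=19, v_2(b)=3; units ≡ 3, 7 (mod 8); ε·ε+αω+βω = 1·1+19·0+3·1 ≡ 0  ⇒  (a,b)_2 = +1.
v=5: a=5^2·(≡3), b=5^1·(≡2) mod 5; (3|5)=-1, (2|5)=-1; (−1)^{2·1·2}·(-1)^1·(-1)^2 = -1.
v=∞: 22 > 0 and -13090 < 0  ⇒  (a,b)_∞ = +1.
Ram(22, -13090) = {5, 17}; no ℚ_5-point on the conic.

[5, 17]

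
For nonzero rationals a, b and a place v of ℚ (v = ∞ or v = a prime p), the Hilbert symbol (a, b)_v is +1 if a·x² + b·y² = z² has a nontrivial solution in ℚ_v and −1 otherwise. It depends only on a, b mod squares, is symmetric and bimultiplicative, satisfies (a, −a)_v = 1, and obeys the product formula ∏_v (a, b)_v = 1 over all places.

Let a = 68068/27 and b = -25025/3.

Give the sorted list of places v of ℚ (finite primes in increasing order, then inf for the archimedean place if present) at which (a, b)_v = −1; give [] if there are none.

Mod squares: a ≡ 51051, b ≡ -3003. Check v ∈ {∞, 2, 3, 5, 7, 11, 13, 17}.
v=13: a=13^1·(≡10), b=13^1·(≡4) mod 13; (10|13)=+1, (4|13)=+1; (−1)^{1·1·6}·(+1)^1·(+1)^1 = +1.
v=17: a=17^1·(≡6), b=17^0·(≡11) mod 17; (6|17)=-1, (11|17)=-1; (−1)^{1·0·8}·(-1)^0·(-1)^1 = -1.
v=7: a=7^1·(≡6), b=7^1·(≡3) mod 7; (6|7)=-1, (3|7)=-1; (−1)^{1·1·3}·(-1)^1·(-1)^1 = -1.
v=∞: 51051 > 0 and -3003 < 0  ⇒  (a,b)_∞ = +1.
v=5: a=5^0·(≡4), b=5^2·(≡3) mod 5; (4|5)=+1, (3|5)=-1; (−1)^{0·2·2}·(+1)^2·(-1)^0 = +1.
v=2: v_2(a)=2, v_2(b)=0; units ≡ 3, 5 (mod 8); ε·ε+αω+βω = 1·0+2·1+0·1 ≡ 0  ⇒  (a,b)_2 = +1.
v=3: a=3^-3·(≡1), b=3^-1·(≡1) mod 3; (1|3)=+1, (1|3)=+1; (−1)^{-3·-1·1}·(+1)^-1·(+1)^-3 = -1.
v=11: a=11^1·(≡10), b=11^1·(≡8) mod 11; (10|11)=-1, (8|11)=-1; (−1)^{1·1·5}·(-1)^1·(-1)^1 = -1.
(51051, -3003 / ℚ) ramifies at {3, 7, 11, 17}: a division algebra.

[3, 7, 11, 17]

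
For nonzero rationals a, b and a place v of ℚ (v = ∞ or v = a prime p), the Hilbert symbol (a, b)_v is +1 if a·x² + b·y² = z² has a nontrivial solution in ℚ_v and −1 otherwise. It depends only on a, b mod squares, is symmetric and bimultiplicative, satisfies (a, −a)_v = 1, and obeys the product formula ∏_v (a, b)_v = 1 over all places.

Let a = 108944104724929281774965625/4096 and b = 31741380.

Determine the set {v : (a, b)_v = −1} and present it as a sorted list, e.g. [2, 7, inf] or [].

(a, b) ≡ (2956305, 881705) mod (ℚ^×)²; places V = {2, 3, 5, 11, 17, 19, 23, 41, ∞}.
(a,b)_19: α=1, u≡1; β=0, v≡18 (mod 19); (1|19)=+1, (18|19)=-1; sign (−1)^0·+1^0·-1^1 = -1.
(a,b)_∞: sgn(2956305)=+, sgn(881705)=+, so +1.
(a,b)_2: α=-12, β=2; u≡1, v≡1 (mod 8); ε(u)ε(v)=0·0, αω(v)=-12·0, βω(u)=2·0; sum ≡ 0  ⇒  +1.
(a,b)_11: α=3, u≡3; β=1, v≡5 (mod 11); (3|11)=+1, (5|11)=+1; sign (−1)^1·+1^1·+1^3 = -1.
(a,b)_5: α=5, u≡4; β=1, v≡1 (mod 5); (4|5)=+1, (1|5)=+1; sign (−1)^0·+1^1·+1^5 = +1.
(a,b)_23: α=3, u≡22; β=1, v≡14 (mod 23); (22|23)=-1, (14|23)=-1; sign (−1)^1·-1^1·-1^3 = -1.
(a,b)_17: α=4, u≡7; β=1, v≡13 (mod 17); (7|17)=-1, (13|17)=+1; sign (−1)^0·-1^1·+1^4 = -1.
(a,b)_41: α=3, u≡13; β=1, v≡18 (mod 41); (13|41)=-1, (18|41)=+1; sign (−1)^0·-1^1·+1^3 = -1.
(a,b)_3: α=9, u≡1; β=2, v≡2 (mod 3); (1|3)=+1, (2|3)=-1; sign (−1)^0·+1^2·-1^9 = -1.
(2956305, 881705 / ℚ) ramifies at {3, 11, 17, 19, 23, 41}: a division algebra.

[3, 11, 17, 19, 23, 41]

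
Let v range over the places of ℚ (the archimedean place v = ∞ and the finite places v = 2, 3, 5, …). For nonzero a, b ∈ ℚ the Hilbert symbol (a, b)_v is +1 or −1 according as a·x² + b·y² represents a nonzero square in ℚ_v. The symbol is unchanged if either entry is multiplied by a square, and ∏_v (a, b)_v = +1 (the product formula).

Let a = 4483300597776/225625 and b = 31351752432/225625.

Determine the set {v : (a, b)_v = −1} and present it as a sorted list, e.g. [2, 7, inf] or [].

[11, 13]

(a, b) ≡ (1001, 7) mod (ℚ^×)²; places V = {2, 3, 5, 7, 11, 13, 19, ∞}.
(a,b)_19: α=-2, u≡13; β=-2, v≡7 (mod 19); (13|19)=-1, (7|19)=+1; sign (−1)^0·-1^-2·+1^-2 = +1.
(a,b)_13: α=5, u≡12; β=4, v≡7 (mod 13); (12|13)=+1, (7|13)=-1; sign (−1)^0·+1^4·-1^5 = -1.
(a,b)_2: α=4, β=4; u≡1, v≡7 (mod 8); ε(u)ε(v)=0·1, αω(v)=4·0, βω(u)=4·0; sum ≡ 0  ⇒  +1.
(a,b)_∞: sgn(1001)=+, sgn(7)=+, so +1.
(a,b)_7: α=1, u≡6; β=1, v≡2 (mod 7); (6|7)=-1, (2|7)=+1; sign (−1)^1·-1^1·+1^1 = +1.
(a,b)_3: α=4, u≡2; β=4, v≡1 (mod 3); (2|3)=-1, (1|3)=+1; sign (−1)^0·-1^4·+1^4 = +1.
(a,b)_5: α=-4, u≡1; β=-4, v≡2 (mod 5); (1|5)=+1, (2|5)=-1; sign (−1)^0·+1^-4·-1^-4 = +1.
(a,b)_11: α=3, u≡9; β=2, v≡10 (mod 11); (9|11)=+1, (10|11)=-1; sign (−1)^0·+1^2·-1^3 = -1.
(1001, 7 / ℚ) ramifies at {11, 13}: a division algebra.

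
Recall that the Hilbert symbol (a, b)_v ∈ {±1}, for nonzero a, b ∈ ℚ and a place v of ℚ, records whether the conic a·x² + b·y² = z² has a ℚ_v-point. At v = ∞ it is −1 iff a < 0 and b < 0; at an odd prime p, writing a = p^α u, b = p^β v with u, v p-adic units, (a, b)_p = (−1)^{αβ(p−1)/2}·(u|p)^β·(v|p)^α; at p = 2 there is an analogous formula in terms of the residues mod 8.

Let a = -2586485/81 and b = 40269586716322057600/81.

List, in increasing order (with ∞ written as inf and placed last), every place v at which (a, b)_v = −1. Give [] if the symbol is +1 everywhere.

[31, 41]

Mod squares: a ≡ -2586485, b ≡ 94054. Check v ∈ {∞, 2, 3, 5, 11, 31, 37, 41}.
v=41: a=41^1·(≡27), b=41^3·(≡37) mod 41; (27|41)=-1, (37|41)=+1; (−1)^{1·3·20}·(-1)^3·(+1)^1 = -1.
v=11: a=11^1·(≡3), b=11^2·(≡9) mod 11; (3|11)=+1, (9|11)=+1; (−1)^{1·2·5}·(+1)^2·(+1)^1 = +1.
v=2: v_2(a)=0, v_2(b)=7; units ≡ 3, 3 (mod 8); ε·ε+αω+βω = 1·1+0·1+7·1 ≡ 0  ⇒  (a,b)_2 = +1.
v=37: a=37^1·(≡30), b=37^3·(≡27) mod 37; (30|37)=+1, (27|37)=+1; (−1)^{1·3·18}·(+1)^3·(+1)^1 = +1.
v=3: a=3^-4·(≡1), b=3^-4·(≡1) mod 3; (1|3)=+1, (1|3)=+1; (−1)^{-4·-4·1}·(+1)^-4·(+1)^-4 = +1.
v=5: a=5^1·(≡3), b=5^2·(≡4) mod 5; (3|5)=-1, (4|5)=+1; (−1)^{1·2·2}·(-1)^2·(+1)^1 = +1.
v=∞: -2586485 < 0 and 94054 > 0  ⇒  (a,b)_∞ = +1.
v=31: a=31^1·(≡27), b=31^3·(≡17) mod 31; (27|31)=-1, (17|31)=-1; (−1)^{1·3·15}·(-1)^3·(-1)^1 = -1.
Ram(-2586485, 94054) = {31, 41}; no ℚ_31-point on the conic.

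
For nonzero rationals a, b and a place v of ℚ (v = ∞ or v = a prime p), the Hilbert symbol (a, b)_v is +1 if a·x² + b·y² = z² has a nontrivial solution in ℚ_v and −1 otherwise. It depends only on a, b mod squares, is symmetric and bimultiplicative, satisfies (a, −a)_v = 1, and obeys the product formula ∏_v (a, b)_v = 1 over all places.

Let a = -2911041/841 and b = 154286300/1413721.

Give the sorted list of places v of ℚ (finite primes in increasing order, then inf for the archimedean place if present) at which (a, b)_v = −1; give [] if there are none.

Mod squares: a ≡ -6601, b ≡ 23. Check v ∈ {∞, 2, 3, 5, 7, 23, 29, 37, 41}.
v=29: a=29^-2·(≡8), b=29^-2·(≡22) mod 29; (8|29)=-1, (22|29)=+1; (−1)^{-2·-2·14}·(-1)^-2·(+1)^-2 = +1.
v=37: a=37^0·(≡14), b=37^2·(≡31) mod 37; (14|37)=-1, (31|37)=-1; (−1)^{0·2·18}·(-1)^2·(-1)^0 = +1.
v=5: a=5^0·(≡4), b=5^2·(≡2) mod 5; (4|5)=+1, (2|5)=-1; (−1)^{0·2·2}·(+1)^2·(-1)^0 = +1.
v=23: a=23^1·(≡9), b=23^1·(≡4) mod 23; (9|23)=+1, (4|23)=+1; (−1)^{1·1·11}·(+1)^1·(+1)^1 = -1.
v=7: a=7^3·(≡4), b=7^2·(≡2) mod 7; (4|7)=+1, (2|7)=+1; (−1)^{3·2·3}·(+1)^2·(+1)^3 = +1.
v=41: a=41^1·(≡22), b=41^-2·(≡40) mod 41; (22|41)=-1, (40|41)=+1; (−1)^{1·-2·20}·(-1)^-2·(+1)^1 = +1.
v=2: v_2(a)=0, v_2(b)=2; units ≡ 7, 7 (mod 8); ε·ε+αω+βω = 1·1+0·0+2·0 ≡ 1  ⇒  (a,b)_2 = -1.
v=3: a=3^2·(≡2), b=3^0·(≡2) mod 3; (2|3)=-1, (2|3)=-1; (−1)^{2·0·1}·(-1)^0·(-1)^2 = +1.
v=∞: -6601 < 0 and 23 > 0  ⇒  (a,b)_∞ = +1.
|Ram(-6601, 23)| = 2, even; anisotropic at {2, 23}.

[2, 23]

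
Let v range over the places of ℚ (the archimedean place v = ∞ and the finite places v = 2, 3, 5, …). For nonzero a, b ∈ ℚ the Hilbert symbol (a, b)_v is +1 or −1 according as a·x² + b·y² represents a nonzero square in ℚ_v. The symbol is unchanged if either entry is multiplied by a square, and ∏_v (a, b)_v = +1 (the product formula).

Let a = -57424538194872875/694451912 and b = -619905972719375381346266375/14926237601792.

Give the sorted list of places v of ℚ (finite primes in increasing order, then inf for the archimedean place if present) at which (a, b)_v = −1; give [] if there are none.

(a, b) ≡ (-2470, -776815) mod (ℚ^×)²; places V = {2, 5, 7, 11, 13, 17, 19, 29, 31, 37, 41, ∞}.
(a,b)_19: α=1, u≡15; β=3, v≡10 (mod 19); (15|19)=-1, (10|19)=-1; sign (−1)^1·-1^3·-1^1 = -1.
(a,b)_13: α=1, u≡2; β=1, v≡6 (mod 13); (2|13)=-1, (6|13)=-1; sign (−1)^0·-1^1·-1^1 = +1.
(a,b)_37: α=2, u≡21; β=3, v≡7 (mod 37); (21|37)=+1, (7|37)=+1; sign (−1)^0·+1^3·+1^2 = +1.
(a,b)_5: α=3, u≡1; β=3, v≡2 (mod 5); (1|5)=+1, (2|5)=-1; sign (−1)^0·+1^3·-1^3 = -1.
(a,b)_∞: sgn(-2470)=−, sgn(-776815)=−, so -1.
(a,b)_41: α=2, u≡39; β=2, v≡28 (mod 41); (39|41)=+1, (28|41)=-1; sign (−1)^0·+1^2·-1^2 = +1.
(a,b)_31: α=2, u≡25; β=4, v≡7 (mod 31); (25|31)=+1, (7|31)=+1; sign (−1)^0·+1^4·+1^2 = +1.
(a,b)_11: α=-6, u≡1; β=-8, v≡1 (mod 11); (1|11)=+1, (1|11)=+1; sign (−1)^0·+1^-8·+1^-6 = +1.
(a,b)_7: α=-2, u≡2; β=0, v≡3 (mod 7); (2|7)=+1, (3|7)=-1; sign (−1)^0·+1^0·-1^-2 = +1.
(a,b)_2: α=-3, β=-12; u≡5, v≡1 (mod 8); ε(u)ε(v)=0·0, αω(v)=-3·0, βω(u)=-12·1; sum ≡ 0  ⇒  +1.
(a,b)_29: α=2, u≡24; β=4, v≡8 (mod 29); (24|29)=+1, (8|29)=-1; sign (−1)^0·+1^4·-1^2 = +1.
(a,b)_17: α=0, u≡10; β=-1, v≡15 (mod 17); (10|17)=-1, (15|17)=+1; sign (−1)^0·-1^-1·+1^0 = -1.
Ram(-2470, -776815) = {5, 17, 19, ∞}; no ℚ_5-point on the conic.

[5, 17, 19, inf]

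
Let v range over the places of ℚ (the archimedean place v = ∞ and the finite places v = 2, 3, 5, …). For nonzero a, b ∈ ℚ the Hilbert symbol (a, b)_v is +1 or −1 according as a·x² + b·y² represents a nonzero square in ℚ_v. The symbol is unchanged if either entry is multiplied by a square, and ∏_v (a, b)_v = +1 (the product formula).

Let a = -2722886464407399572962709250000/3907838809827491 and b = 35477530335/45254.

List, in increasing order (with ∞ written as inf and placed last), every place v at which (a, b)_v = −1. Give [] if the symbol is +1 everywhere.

[5, 11, 13, 17]

Mod squares: a ≡ -143, b ≡ 5610. Check v ∈ {∞, 2, 3, 5, 7, 11, 13, 17, 29, 43}.
v=17: a=17^-4·(≡12), b=17^-1·(≡7) mod 17; (12|17)=-1, (7|17)=-1; (−1)^{-4·-1·8}·(-1)^-1·(-1)^-4 = -1.
v=2: v_2(a)=4, v_2(b)=-1; units ≡ 1, 5 (mod 8); ε·ε+αω+βω = 0·0+4·1+-1·0 ≡ 0  ⇒  (a,b)_2 = +1.
v=11: a=11^-7·(≡9), b=11^-3·(≡5) mod 11; (9|11)=+1, (5|11)=+1; (−1)^{-7·-3·5}·(+1)^-3·(+1)^-7 = -1.
v=∞: -143 < 0 and 5610 > 0  ⇒  (a,b)_∞ = +1.
v=5: a=5^6·(≡3), b=5^1·(≡3) mod 5; (3|5)=-1, (3|5)=-1; (−1)^{6·1·2}·(-1)^1·(-1)^6 = -1.
v=29: a=29^4·(≡10), b=29^2·(≡4) mod 29; (10|29)=-1, (4|29)=+1; (−1)^{4·2·14}·(-1)^2·(+1)^4 = +1.
v=43: a=43^6·(≡5), b=43^2·(≡19) mod 43; (5|43)=-1, (19|43)=-1; (−1)^{6·2·21}·(-1)^2·(-1)^6 = +1.
v=3: a=3^8·(≡1), b=3^3·(≡1) mod 3; (1|3)=+1, (1|3)=+1; (−1)^{8·3·1}·(+1)^3·(+1)^8 = +1.
v=7: a=7^-4·(≡2), b=7^0·(≡5) mod 7; (2|7)=+1, (5|7)=-1; (−1)^{-4·0·3}·(+1)^0·(-1)^-4 = +1.
v=13: a=13^5·(≡7), b=13^2·(≡5) mod 13; (7|13)=-1, (5|13)=-1; (−1)^{5·2·6}·(-1)^2·(-1)^5 = -1.
|Ram(-143, 5610)| = 4, even; anisotropic at {5, 11, 13, 17}.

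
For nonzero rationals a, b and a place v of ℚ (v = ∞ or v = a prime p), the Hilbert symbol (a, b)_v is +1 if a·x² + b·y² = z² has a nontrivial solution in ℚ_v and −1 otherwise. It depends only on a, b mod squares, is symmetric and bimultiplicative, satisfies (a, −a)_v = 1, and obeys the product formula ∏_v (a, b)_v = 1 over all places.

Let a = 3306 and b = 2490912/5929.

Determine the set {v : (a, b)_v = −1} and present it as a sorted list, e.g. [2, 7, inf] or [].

[2, 3, 19, 29]

(a, b) ≡ (3306, 2) mod (ℚ^×)²; places V = {2, 3, 7, 11, 19, 29, 31, ∞}.
(a,b)_29: α=1, u≡27; β=0, v≡19 (mod 29); (27|29)=-1, (19|29)=-1; sign (−1)^0·-1^0·-1^1 = -1.
(a,b)_11: α=0, u≡6; β=-2, v≡10 (mod 11); (6|11)=-1, (10|11)=-1; sign (−1)^0·-1^-2·-1^0 = +1.
(a,b)_7: α=0, u≡2; β=-2, v≡2 (mod 7); (2|7)=+1, (2|7)=+1; sign (−1)^0·+1^-2·+1^0 = +1.
(a,b)_∞: sgn(3306)=+, sgn(2)=+, so +1.
(a,b)_31: α=0, u≡20; β=2, v≡14 (mod 31); (20|31)=+1, (14|31)=+1; sign (−1)^0·+1^2·+1^0 = +1.
(a,b)_2: α=1, β=5; u≡5, v≡1 (mod 8); ε(u)ε(v)=0·0, αω(v)=1·0, βω(u)=5·1; sum ≡ 1  ⇒  -1.
(a,b)_19: α=1, u≡3; β=0, v≡12 (mod 19); (3|19)=-1, (12|19)=-1; sign (−1)^0·-1^0·-1^1 = -1.
(a,b)_3: α=1, u≡1; β=4, v≡2 (mod 3); (1|3)=+1, (2|3)=-1; sign (−1)^0·+1^4·-1^1 = -1.
(3306, 2 / ℚ) ramifies at {2, 3, 19, 29}: a division algebra.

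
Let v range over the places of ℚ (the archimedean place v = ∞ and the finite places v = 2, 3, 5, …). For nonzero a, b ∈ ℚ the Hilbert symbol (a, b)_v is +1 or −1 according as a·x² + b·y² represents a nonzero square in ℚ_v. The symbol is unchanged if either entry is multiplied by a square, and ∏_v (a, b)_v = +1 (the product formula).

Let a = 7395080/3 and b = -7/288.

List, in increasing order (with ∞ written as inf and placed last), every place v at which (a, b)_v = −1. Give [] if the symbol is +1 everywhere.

[2, 11]

Mod squares: a ≡ 2310, b ≡ -14. Check v ∈ {∞, 2, 3, 5, 7, 11}.
v=11: a=11^1·(≡5), b=11^0·(≡2) mod 11; (5|11)=+1, (2|11)=-1; (−1)^{1·0·5}·(+1)^0·(-1)^1 = -1.
v=5: a=5^1·(≡2), b=5^0·(≡1) mod 5; (2|5)=-1, (1|5)=+1; (−1)^{1·0·2}·(-1)^0·(+1)^1 = +1.
v=7: a=7^5·(≡2), b=7^1·(≡6) mod 7; (2|7)=+1, (6|7)=-1; (−1)^{5·1·3}·(+1)^1·(-1)^5 = +1.
v=3: a=3^-1·(≡2), b=3^-2·(≡1) mod 3; (2|3)=-1, (1|3)=+1; (−1)^{-1·-2·1}·(-1)^-2·(+1)^-1 = +1.
v=∞: 2310 > 0 and -14 < 0  ⇒  (a,b)_∞ = +1.
v=2: v_2(a)=3, v_2(b)=-5; units ≡ 3, 1 (mod 8); ε·ε+αω+βω = 1·0+3·0+-5·1 ≡ 1  ⇒  (a,b)_2 = -1.
|Ram(2310, -14)| = 2, even; anisotropic at {2, 11}.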